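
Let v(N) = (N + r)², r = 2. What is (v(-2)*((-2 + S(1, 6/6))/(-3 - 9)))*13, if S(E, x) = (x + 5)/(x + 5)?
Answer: 0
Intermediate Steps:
S(E, x) = 1 (S(E, x) = (5 + x)/(5 + x) = 1)
v(N) = (2 + N)² (v(N) = (N + 2)² = (2 + N)²)
(v(-2)*((-2 + S(1, 6/6))/(-3 - 9)))*13 = ((2 - 2)²*((-2 + 1)/(-3 - 9)))*13 = (0²*(-1/(-12)))*13 = (0*(-1*(-1/12)))*13 = (0*(1/12))*13 = 0*13 = 0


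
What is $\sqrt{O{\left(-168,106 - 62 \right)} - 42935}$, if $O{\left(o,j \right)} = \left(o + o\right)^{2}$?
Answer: $\sqrt{69961} \approx 264.5$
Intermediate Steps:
$O{\left(o,j \right)} = 4 o^{2}$ ($O{\left(o,j \right)} = \left(2 o\right)^{2} = 4 o^{2}$)
$\sqrt{O{\left(-168,106 - 62 \right)} - 42935} = \sqrt{4 \left(-168\right)^{2} - 42935} = \sqrt{4 \cdot 28224 - 42935} = \sqrt{112896 - 42935} = \sqrt{69961}$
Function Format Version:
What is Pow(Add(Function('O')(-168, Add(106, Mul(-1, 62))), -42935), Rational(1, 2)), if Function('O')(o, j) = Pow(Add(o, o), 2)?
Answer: Pow(69961, Rational(1, 2)) ≈ 264.50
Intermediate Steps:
Function('O')(o, j) = Mul(4, Pow(o, 2)) (Function('O')(o, j) = Pow(Mul(2, o), 2) = Mul(4, Pow(o, 2)))
Pow(Add(Function('O')(-168, Add(106, Mul(-1, 62))), -42935), Rational(1, 2)) = Pow(Add(Mul(4, Pow(-168, 2)), -42935), Rational(1, 2)) = Pow(Add(Mul(4, 28224), -42935), Rational(1, 2)) = Pow(Add(112896, -42935), Rational(1, 2)) = Pow(69961, Rational(1, 2))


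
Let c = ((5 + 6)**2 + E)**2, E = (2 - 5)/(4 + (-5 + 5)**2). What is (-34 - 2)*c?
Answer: -2082249/4 ≈ -5.2056e+5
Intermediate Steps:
E = -3/4 (E = -3/(4 + 0**2) = -3/(4 + 0) = -3/4 ≈ -0.75000)
c = 231361/16 (c = ((5 + 6)**2 - 3/4)**2 = (11**2 - 3/4)**2 = (121 - 3/4)**2 = (481/4)**2 = 231361/16 ≈ 14460.)
(-34 - 2)*c = (-34 - 2)*(231361/16) = -36*231361/16 = -2082249/4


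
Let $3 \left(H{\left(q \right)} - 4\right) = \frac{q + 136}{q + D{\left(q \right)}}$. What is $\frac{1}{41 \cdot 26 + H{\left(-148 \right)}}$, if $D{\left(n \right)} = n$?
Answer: $\frac{74}{79181} \approx 0.00093457$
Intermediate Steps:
$H{\left(q \right)} = 4 + \frac{136 + q}{6 q}$ ($H{\left(q \right)} = 4 + \frac{\left(q + 136\right) \frac{1}{q + q}}{3} = 4 + \frac{\left(136 + q\right) \frac{1}{2 q}}{3} = 4 + \frac{\frac{1}{2} \frac{1}{q} \left(136 + q\right)}{3} = 4 + \frac{136 + q}{6 q}$)
$\frac{1}{41 \cdot 26 + H{\left(-148 \right)}} = \frac{1}{41 \cdot 26 + \frac{136 + 25 \left(-148\right)}{6 \left(-148\right)}} = \frac{1}{1066 + \frac{1}{6} \left(- \frac{1}{148}\right) \left(136 - 3700\right)} = \frac{1}{1066 + \frac{1}{6} \left(- \frac{1}{148}\right) \left(-3564\right)} = \frac{1}{1066 + \frac{297}{74}} = \frac{1}{\frac{79181}{74}} = \frac{74}{79181}$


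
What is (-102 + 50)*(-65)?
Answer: 3380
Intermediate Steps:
(-102 + 50)*(-65) = -52*(-65) = 3380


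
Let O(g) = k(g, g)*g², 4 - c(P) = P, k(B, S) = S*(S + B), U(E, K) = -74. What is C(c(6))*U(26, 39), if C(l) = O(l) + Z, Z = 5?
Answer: -2738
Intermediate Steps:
k(B, S) = S*(B + S)
c(P) = 4 - P
O(g) = 2*g⁴ (O(g) = (g*(g + g))*g² = (g*(2*g))*g² = (2*g²)*g² = 2*g⁴)
C(l) = 5 + 2*l⁴ (C(l) = 2*l⁴ + 5 = 5 + 2*l⁴)
C(c(6))*U(26, 39) = (5 + 2*(4 - 1*6)⁴)*(-74) = (5 + 2*(4 - 6)⁴)*(-74) = (5 + 2*(-2)⁴)*(-74) = (5 + 2*16)*(-74) = (5 + 32)*(-74) = 37*(-74) = -2738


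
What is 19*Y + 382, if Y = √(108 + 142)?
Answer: 382 + 95*√10 ≈ 682.42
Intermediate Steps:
Y = 5*√10 (Y = √250 = 5*√10 ≈ 15.811)
19*Y + 382 = 19*(5*√10) + 382 = 95*√10 + 382 = 382 + 95*√10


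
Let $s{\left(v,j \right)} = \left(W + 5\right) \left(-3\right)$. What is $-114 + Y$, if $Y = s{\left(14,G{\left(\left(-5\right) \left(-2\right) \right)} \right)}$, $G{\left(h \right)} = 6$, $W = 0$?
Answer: $-129$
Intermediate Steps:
$s{\left(v,j \right)} = -15$ ($s{\left(v,j \right)} = \left(0 + 5\right) \left(-3\right) = 5 \left(-3\right) = -15$)
$Y = -15$
$-114 + Y = -114 - 15 = -129$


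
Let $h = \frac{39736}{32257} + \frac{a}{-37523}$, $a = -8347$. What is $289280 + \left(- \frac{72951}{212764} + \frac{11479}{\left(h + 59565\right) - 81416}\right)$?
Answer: $\frac{813859046141605571293905}{2813403929919545828} \approx 2.8928 \cdot 10^{5}$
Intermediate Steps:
$h = \frac{1760263107}{1210379411}$ ($h = \frac{39736}{32257} - \frac{8347}{-37523} = 39736 \cdot \frac{1}{32257} - - \frac{8347}{37523} = \frac{39736}{32257} + \frac{8347}{37523} = \frac{1760263107}{1210379411} \approx 1.4543$)
$289280 + \left(- \frac{72951}{212764} + \frac{11479}{\left(h + 59565\right) - 81416}\right) = 289280 + \left(- \frac{72951}{212764} + \frac{11479}{\left(\frac{1760263107}{1210379411} + 59565\right) - 81416}\right) = 289280 + \left(\left(-72951\right) \frac{1}{212764} + \frac{11479}{\frac{72098009879322}{1210379411} - 81416}\right) = 289280 + \left(- \frac{72951}{212764} + \frac{11479}{- \frac{26446240246654}{1210379411}}\right) = 289280 + \left(- \frac{72951}{212764} + 11479 \left(- \frac{1210379411}{26446240246654}\right)\right) = 289280 - \frac{2442705520645829935}{2813403929919545828} = \frac{813859046141605571293905}{2813403929919545828}$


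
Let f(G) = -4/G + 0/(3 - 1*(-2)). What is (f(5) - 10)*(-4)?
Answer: 216/5 ≈ 43.200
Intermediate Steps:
f(G) = -4/G (f(G) = -4/G + 0/(3 + 2) = -4/G + 0/5 = -4/G + 0*(⅕) = -4/G + 0 = -4/G)
(f(5) - 10)*(-4) = (-4/5 - 10)*(-4) = (-4*⅕ - 10)*(-4) = (-⅘ - 10)*(-4) = -54/5*(-4) = 216/5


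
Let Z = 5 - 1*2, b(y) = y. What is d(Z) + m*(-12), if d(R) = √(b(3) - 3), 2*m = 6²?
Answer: -216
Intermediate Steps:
m = 18 (m = (½)*6² = (½)*36 = 18)
Z = 3 (Z = 5 - 2 = 3)
d(R) = 0 (d(R) = √(3 - 3) = √0 = 0)
d(Z) + m*(-12) = 0 + 18*(-12) = 0 - 216 = -216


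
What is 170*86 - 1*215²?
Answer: -31605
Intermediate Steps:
170*86 - 1*215² = 14620 - 1*46225 = 14620 - 46225 = -31605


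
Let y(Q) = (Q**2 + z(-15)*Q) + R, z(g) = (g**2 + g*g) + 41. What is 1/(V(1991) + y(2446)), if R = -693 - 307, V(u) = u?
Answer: 1/7184893 ≈ 1.3918e-7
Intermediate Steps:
z(g) = 41 + 2*g**2 (z(g) = (g**2 + g**2) + 41 = 2*g**2 + 41 = 41 + 2*g**2)
R = -1000
y(Q) = -1000 + Q**2 + 491*Q (y(Q) = (Q**2 + (41 + 2*(-15)**2)*Q) - 1000 = (Q**2 + (41 + 2*225)*Q) - 1000 = (Q**2 + (41 + 450)*Q) - 1000 = (Q**2 + 491*Q) - 1000 = -1000 + Q**2 + 491*Q)
1/(V(1991) + y(2446)) = 1/(1991 + (-1000 + 2446**2 + 491*2446)) = 1/(1991 + (-1000 + 5982916 + 1200986)) = 1/(1991 + 7182902) = 1/7184893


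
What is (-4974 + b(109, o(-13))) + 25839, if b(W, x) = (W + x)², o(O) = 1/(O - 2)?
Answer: 7364581/225 ≈ 32731.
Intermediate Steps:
o(O) = 1/(-2 + O)
(-4974 + b(109, o(-13))) + 25839 = (-4974 + (109 + 1/(-2 - 13))²) + 25839 = (-4974 + (109 + 1/(-15))²) + 25839 = (-4974 + (109 - 1/15)²) + 25839 = (-4974 + (1634/15)²) + 25839 = (-4974 + 2669956/225) + 25839 = 1550806/225 + 25839 = 7364581/225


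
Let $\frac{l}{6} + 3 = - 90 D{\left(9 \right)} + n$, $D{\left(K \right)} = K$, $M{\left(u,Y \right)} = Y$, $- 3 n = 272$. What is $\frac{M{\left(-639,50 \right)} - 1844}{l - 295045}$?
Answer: $\frac{1794}{300467} \approx 0.0059707$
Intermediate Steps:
$n = - \frac{272}{3}$ ($n = \left(- \frac{1}{3}\right) 272 = - \frac{272}{3} \approx -90.667$)
$l = -5422$ ($l = -18 + 6 \left(\left(-90\right) 9 - \frac{272}{3}\right) = -18 + 6 \left(-810 - \frac{272}{3}\right) = -18 + 6 \left(- \frac{2702}{3}\right) = -18 - 5404 = -5422$)
$\frac{M{\left(-639,50 \right)} - 1844}{l - 295045} = \frac{50 - 1844}{-5422 - 295045} = - \frac{1794}{-300467} = \left(-1794\right) \left(- \frac{1}{300467}\right) = \frac{1794}{300467}$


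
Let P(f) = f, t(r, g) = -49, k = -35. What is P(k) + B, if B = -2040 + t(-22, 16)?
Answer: -2124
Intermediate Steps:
B = -2089 (B = -2040 - 49 = -2089)
P(k) + B = -35 - 2089 = -2124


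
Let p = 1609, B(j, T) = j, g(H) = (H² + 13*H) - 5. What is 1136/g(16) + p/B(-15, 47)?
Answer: -240497/2295 ≈ -104.79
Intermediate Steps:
g(H) = -5 + H² + 13*H
1136/g(16) + p/B(-15, 47) = 1136/(-5 + 16² + 13*16) + 1609/(-15) = 1136/(-5 + 256 + 208) + 1609*(-1/15) = 1136/459 - 1609/15 = -240497/2295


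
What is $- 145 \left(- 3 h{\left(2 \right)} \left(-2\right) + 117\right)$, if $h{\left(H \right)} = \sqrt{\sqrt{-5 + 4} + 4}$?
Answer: $-16965 - 870 \sqrt{4 + i} \approx -18718.0 - 215.85 i$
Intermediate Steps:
$h{\left(H \right)} = \sqrt{4 + i}$ ($h{\left(H \right)} = \sqrt{\sqrt{-1} + 4} = \sqrt{i + 4} = \sqrt{4 + i}$)
$- 145 \left(- 3 h{\left(2 \right)} \left(-2\right) + 117\right) = - 145 \left(- 3 \sqrt{4 + i} \left(-2\right) + 117\right) = - 145 \left(6 \sqrt{4 + i} + 117\right) = - 145 \left(117 + 6 \sqrt{4 + i}\right) = -16965 - 870 \sqrt{4 + i}$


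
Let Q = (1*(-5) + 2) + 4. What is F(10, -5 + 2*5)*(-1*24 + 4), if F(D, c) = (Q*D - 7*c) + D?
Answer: 300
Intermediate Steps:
Q = 1 (Q = (-5 + 2) + 4 = -3 + 4 = 1)
F(D, c) = -7*c + 2*D (F(D, c) = (1*D - 7*c) + D = (D - 7*c) + D = -7*c + 2*D)
F(10, -5 + 2*5)*(-1*24 + 4) = (-7*(-5 + 2*5) + 2*10)*(-1*24 + 4) = (-7*(-5 + 10) + 20)*(-24 + 4) = (-7*5 + 20)*(-20) = (-35 + 20)*(-20) = -15*(-20) = 300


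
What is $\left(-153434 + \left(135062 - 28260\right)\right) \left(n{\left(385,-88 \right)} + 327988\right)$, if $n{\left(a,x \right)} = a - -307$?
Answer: $-15327005760$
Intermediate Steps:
$n{\left(a,x \right)} = 307 + a$ ($n{\left(a,x \right)} = a + 307 = 307 + a$)
$\left(-153434 + \left(135062 - 28260\right)\right) \left(n{\left(385,-88 \right)} + 327988\right) = \left(-153434 + \left(135062 - 28260\right)\right) \left(\left(307 + 385\right) + 327988\right) = \left(-153434 + \left(135062 - 28260\right)\right) \left(692 + 327988\right) = \left(-153434 + 106802\right) 328680 = \left(-46632\right) 328680 = -15327005760$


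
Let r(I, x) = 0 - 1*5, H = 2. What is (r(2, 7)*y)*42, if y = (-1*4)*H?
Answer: 1680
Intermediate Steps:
r(I, x) = -5 (r(I, x) = 0 - 5 = -5)
y = -8 (y = -1*4*2 = -4*2 = -8)
(r(2, 7)*y)*42 = -5*(-8)*42 = 40*42 = 1680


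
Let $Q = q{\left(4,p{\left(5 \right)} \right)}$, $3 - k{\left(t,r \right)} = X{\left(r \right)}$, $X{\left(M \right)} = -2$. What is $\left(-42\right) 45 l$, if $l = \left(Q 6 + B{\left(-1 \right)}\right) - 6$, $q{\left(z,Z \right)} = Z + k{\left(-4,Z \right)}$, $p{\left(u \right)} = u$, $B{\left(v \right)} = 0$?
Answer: $-102060$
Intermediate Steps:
$k{\left(t,r \right)} = 5$ ($k{\left(t,r \right)} = 3 - -2 = 3 + 2 = 5$)
$q{\left(z,Z \right)} = 5 + Z$ ($q{\left(z,Z \right)} = Z + 5 = 5 + Z$)
$Q = 10$ ($Q = 5 + 5 = 10$)
$l = 54$ ($l = \left(10 \cdot 6 + 0\right) - 6 = \left(60 + 0\right) - 6 = 60 - 6 = 54$)
$\left(-42\right) 45 l = \left(-42\right) 45 \cdot 54 = \left(-1890\right) 54 = -102060$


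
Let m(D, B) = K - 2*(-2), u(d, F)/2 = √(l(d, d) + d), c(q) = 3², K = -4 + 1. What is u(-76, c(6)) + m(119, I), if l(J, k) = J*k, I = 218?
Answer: 1 + 20*√57 ≈ 152.00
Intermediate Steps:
K = -3
c(q) = 9
u(d, F) = 2*√(d + d²) (u(d, F) = 2*√(d*d + d) = 2*√(d² + d) = 2*√(d + d²))
m(D, B) = 1 (m(D, B) = -3 - 2*(-2) = -3 + 4 = 1)
u(-76, c(6)) + m(119, I) = 2*√(-76*(1 - 76)) + 1 = 2*√(-76*(-75)) + 1 = 2*√5700 + 1 = 2*(10*√57) + 1 = 20*√57 + 1 = 1 + 20*√57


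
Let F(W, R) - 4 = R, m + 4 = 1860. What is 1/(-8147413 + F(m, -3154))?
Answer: -1/8150563 ≈ -1.2269e-7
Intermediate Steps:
m = 1856 (m = -4 + 1860 = 1856)
F(W, R) = 4 + R
1/(-8147413 + F(m, -3154)) = 1/(-8147413 + (4 - 3154)) = 1/(-8147413 - 3150) = 1/(-8150563) = -1/8150563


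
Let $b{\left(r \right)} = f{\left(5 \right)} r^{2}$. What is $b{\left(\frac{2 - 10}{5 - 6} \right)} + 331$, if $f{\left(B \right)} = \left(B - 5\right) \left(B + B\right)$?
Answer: $331$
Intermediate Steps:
$f{\left(B \right)} = 2 B \left(-5 + B\right)$ ($f{\left(B \right)} = \left(-5 + B\right) 2 B = 2 B \left(-5 + B\right)$)
$b{\left(r \right)} = 0$ ($b{\left(r \right)} = 2 \cdot 5 \left(-5 + 5\right) r^{2} = 2 \cdot 5 \cdot 0 r^{2} = 0 r^{2} = 0$)
$b{\left(\frac{2 - 10}{5 - 6} \right)} + 331 = 0 + 331 = 331$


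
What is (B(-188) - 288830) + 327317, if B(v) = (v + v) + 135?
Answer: 38246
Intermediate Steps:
B(v) = 135 + 2*v (B(v) = 2*v + 135 = 135 + 2*v)
(B(-188) - 288830) + 327317 = ((135 + 2*(-188)) - 288830) + 327317 = ((135 - 376) - 288830) + 327317 = (-241 - 288830) + 327317 = -289071 + 327317 = 38246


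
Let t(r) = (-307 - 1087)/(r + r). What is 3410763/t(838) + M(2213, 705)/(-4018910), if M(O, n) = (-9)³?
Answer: -11486926504232427/2801180270 ≈ -4.1007e+6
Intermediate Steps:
M(O, n) = -729
t(r) = -697/r (t(r) = -1394*1/(2*r) = -697/r)
3410763/t(838) + M(2213, 705)/(-4018910) = 3410763/((-697/838)) - 729/(-4018910) = 3410763/((-697*1/838)) - 729*(-1/4018910) = 3410763/(-697/838) + 729/4018910 = 3410763*(-838/697) + 729/4018910 = -2858219394/697 + 729/4018910 = -11486926504232427/2801180270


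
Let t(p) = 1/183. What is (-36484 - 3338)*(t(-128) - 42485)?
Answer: 103202084596/61 ≈ 1.6918e+9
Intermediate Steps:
t(p) = 1/183
(-36484 - 3338)*(t(-128) - 42485) = (-36484 - 3338)*(1/183 - 42485) = -39822*(-7774754/183) = 103202084596/61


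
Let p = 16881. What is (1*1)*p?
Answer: 16881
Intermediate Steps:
(1*1)*p = (1*1)*16881 = 1*16881 = 16881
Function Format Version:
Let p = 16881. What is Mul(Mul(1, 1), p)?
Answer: 16881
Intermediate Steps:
Mul(Mul(1, 1), p) = Mul(Mul(1, 1), 16881) = Mul(1, 16881) = 16881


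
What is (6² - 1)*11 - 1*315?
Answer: 70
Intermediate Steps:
(6² - 1)*11 - 1*315 = (36 - 1)*11 - 315 = 35*11 - 315 = 385 - 315 = 70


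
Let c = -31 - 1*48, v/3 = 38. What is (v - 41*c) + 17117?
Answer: 20470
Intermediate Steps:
v = 114 (v = 3*38 = 114)
c = -79 (c = -31 - 48 = -79)
(v - 41*c) + 17117 = (114 - 41*(-79)) + 17117 = (114 + 3239) + 17117 = 3353 + 17117 = 20470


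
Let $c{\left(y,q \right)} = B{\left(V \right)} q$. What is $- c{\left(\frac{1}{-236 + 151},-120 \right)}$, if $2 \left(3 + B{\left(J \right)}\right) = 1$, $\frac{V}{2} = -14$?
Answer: $-300$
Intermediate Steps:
$V = -28$ ($V = 2 \left(-14\right) = -28$)
$B{\left(J \right)} = - \frac{5}{2}$ ($B{\left(J \right)} = -3 + \frac{1}{2} \cdot 1 = -3 + \frac{1}{2} = - \frac{5}{2}$)
$c{\left(y,q \right)} = - \frac{5 q}{2}$
$- c{\left(\frac{1}{-236 + 151},-120 \right)} = - \frac{\left(-5\right) \left(-120\right)}{2} = \left(-1\right) 300 = -300$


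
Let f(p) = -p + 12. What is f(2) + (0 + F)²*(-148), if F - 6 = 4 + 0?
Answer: -14790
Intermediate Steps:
F = 10 (F = 6 + (4 + 0) = 6 + 4 = 10)
f(p) = 12 - p
f(2) + (0 + F)²*(-148) = (12 - 1*2) + (0 + 10)²*(-148) = (12 - 2) + 10²*(-148) = 10 + 100*(-148) = 10 - 14800 = -14790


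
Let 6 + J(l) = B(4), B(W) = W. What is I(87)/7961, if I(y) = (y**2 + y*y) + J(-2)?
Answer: 15136/7961 ≈ 1.9013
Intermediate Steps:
J(l) = -2 (J(l) = -6 + 4 = -2)
I(y) = -2 + 2*y**2 (I(y) = (y**2 + y*y) - 2 = (y**2 + y**2) - 2 = 2*y**2 - 2 = -2 + 2*y**2)
I(87)/7961 = (-2 + 2*87**2)/7961 = (-2 + 2*7569)*(1/7961) = (-2 + 15138)*(1/7961) = 15136*(1/7961) = 15136/7961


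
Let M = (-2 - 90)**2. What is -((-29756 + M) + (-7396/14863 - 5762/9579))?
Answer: 3031555525574/142372677 ≈ 21293.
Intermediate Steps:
M = 8464 (M = (-92)**2 = 8464)
-((-29756 + M) + (-7396/14863 - 5762/9579)) = -((-29756 + 8464) + (-7396/14863 - 5762/9579)) = -(-21292 + (-7396*1/14863 - 5762*1/9579)) = -(-21292 + (-7396/14863 - 5762/9579)) = -(-21292 - 156486890/142372677) = -1*(-3031555525574/142372677) = 3031555525574/142372677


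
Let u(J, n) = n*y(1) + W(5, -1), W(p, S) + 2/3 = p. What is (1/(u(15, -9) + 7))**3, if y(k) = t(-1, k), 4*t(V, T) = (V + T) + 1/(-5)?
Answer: 216000/353393243 ≈ 0.00061122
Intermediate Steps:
t(V, T) = -1/20 + T/4 + V/4 (t(V, T) = ((V + T) + 1/(-5))/4 = ((T + V) - 1/5)/4 = (-1/5 + T + V)/4 = -1/20 + T/4 + V/4)
W(p, S) = -2/3 + p
y(k) = -3/10 + k/4 (y(k) = -1/20 + k/4 + (1/4)*(-1) = -1/20 + k/4 - 1/4 = -3/10 + k/4)
u(J, n) = 13/3 - n/20 (u(J, n) = n*(-3/10 + (1/4)*1) + (-2/3 + 5) = n*(-3/10 + 1/4) + 13/3 = n*(-1/20) + 13/3 = -n/20 + 13/3 = 13/3 - n/20)
(1/(u(15, -9) + 7))**3 = (1/((13/3 - 1/20*(-9)) + 7))**3 = (1/((13/3 + 9/20) + 7))**3 = (1/(287/60 + 7))**3 = (1/(707/60))**3 = (60/707)**3 = 216000/353393243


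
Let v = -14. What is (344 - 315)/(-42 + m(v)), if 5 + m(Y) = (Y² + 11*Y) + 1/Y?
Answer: -406/71 ≈ -5.7183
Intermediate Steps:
m(Y) = -5 + 1/Y + Y² + 11*Y (m(Y) = -5 + ((Y² + 11*Y) + 1/Y) = -5 + (1/Y + Y² + 11*Y) = -5 + 1/Y + Y² + 11*Y)
(344 - 315)/(-42 + m(v)) = (344 - 315)/(-42 + (-5 + 1/(-14) + (-14)² + 11*(-14))) = 29/(-42 + (-5 - 1/14 + 196 - 154)) = 29/(-42 + 517/14) = 29/(-71/14) = 29*(-14/71) = -406/71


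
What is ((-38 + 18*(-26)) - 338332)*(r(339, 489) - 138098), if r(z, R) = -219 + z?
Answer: 46752189564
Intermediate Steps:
((-38 + 18*(-26)) - 338332)*(r(339, 489) - 138098) = ((-38 + 18*(-26)) - 338332)*((-219 + 339) - 138098) = ((-38 - 468) - 338332)*(120 - 138098) = (-506 - 338332)*(-137978) = -338838*(-137978) = 46752189564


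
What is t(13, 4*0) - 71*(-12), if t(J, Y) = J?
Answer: 865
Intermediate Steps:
t(13, 4*0) - 71*(-12) = 13 - 71*(-12) = 13 + 852 = 865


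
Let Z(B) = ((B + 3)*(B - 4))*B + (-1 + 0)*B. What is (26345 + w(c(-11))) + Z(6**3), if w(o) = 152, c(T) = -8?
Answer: 10054729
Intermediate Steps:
Z(B) = -B + B*(-4 + B)*(3 + B) (Z(B) = ((3 + B)*(-4 + B))*B - B = ((-4 + B)*(3 + B))*B - B = B*(-4 + B)*(3 + B) - B = -B + B*(-4 + B)*(3 + B))
(26345 + w(c(-11))) + Z(6**3) = (26345 + 152) + 6**3*(-13 + (6**3)**2 - 1*6**3) = 26497 + 216*(-13 + 216**2 - 1*216) = 26497 + 216*(-13 + 46656 - 216) = 26497 + 216*46427 = 26497 + 10028232 = 10054729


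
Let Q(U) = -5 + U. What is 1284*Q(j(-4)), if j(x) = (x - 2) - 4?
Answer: -19260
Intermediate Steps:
j(x) = -6 + x (j(x) = (-2 + x) - 4 = -6 + x)
1284*Q(j(-4)) = 1284*(-5 + (-6 - 4)) = 1284*(-5 - 10) = 1284*(-15) = -19260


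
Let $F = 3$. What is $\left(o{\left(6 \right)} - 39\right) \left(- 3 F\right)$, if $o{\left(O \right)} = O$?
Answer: $297$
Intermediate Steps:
$\left(o{\left(6 \right)} - 39\right) \left(- 3 F\right) = \left(6 - 39\right) \left(\left(-3\right) 3\right) = \left(-33\right) \left(-9\right) = 297$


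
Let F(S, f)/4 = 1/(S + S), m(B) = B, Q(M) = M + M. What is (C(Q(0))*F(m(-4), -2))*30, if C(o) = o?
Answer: 0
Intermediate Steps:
Q(M) = 2*M
F(S, f) = 2/S (F(S, f) = 4/(S + S) = 4/((2*S)) = 4*(1/(2*S)) = 2/S)
(C(Q(0))*F(m(-4), -2))*30 = ((2*0)*(2/(-4)))*30 = (0*(2*(-¼)))*30 = (0*(-½))*30 = 0*30 = 0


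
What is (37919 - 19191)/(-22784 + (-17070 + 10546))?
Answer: -4682/7327 ≈ -0.63901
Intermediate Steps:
(37919 - 19191)/(-22784 + (-17070 + 10546)) = 18728/(-22784 - 6524) = 18728/(-29308) = 18728*(-1/29308) = -4682/7327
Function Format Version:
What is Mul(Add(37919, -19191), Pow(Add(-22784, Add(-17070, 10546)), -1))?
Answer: Rational(-4682, 7327) ≈ -0.63901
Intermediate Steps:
Mul(Add(37919, -19191), Pow(Add(-22784, Add(-17070, 10546)), -1)) = Mul(18728, Pow(Add(-22784, -6524), -1)) = Mul(18728, Pow(-29308, -1)) = Mul(18728, Rational(-1, 29308)) = Rational(-4682, 7327)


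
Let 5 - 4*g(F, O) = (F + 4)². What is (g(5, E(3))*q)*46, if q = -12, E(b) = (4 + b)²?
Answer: 10488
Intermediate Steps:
g(F, O) = 5/4 - (4 + F)²/4 (g(F, O) = 5/4 - (F + 4)²/4 = 5/4 - (4 + F)²/4)
(g(5, E(3))*q)*46 = ((5/4 - (4 + 5)²/4)*(-12))*46 = ((5/4 - ¼*9²)*(-12))*46 = ((5/4 - ¼*81)*(-12))*46 = ((5/4 - 81/4)*(-12))*46 = -19*(-12)*46 = 228*46 = 10488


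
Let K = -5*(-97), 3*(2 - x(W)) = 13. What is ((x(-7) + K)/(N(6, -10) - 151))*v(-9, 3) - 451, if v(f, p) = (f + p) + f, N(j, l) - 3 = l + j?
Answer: -7664/19 ≈ -403.37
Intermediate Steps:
N(j, l) = 3 + j + l (N(j, l) = 3 + (l + j) = 3 + (j + l) = 3 + j + l)
x(W) = -7/3 (x(W) = 2 - ⅓*13 = 2 - 13/3 = -7/3)
K = 485
v(f, p) = p + 2*f
((x(-7) + K)/(N(6, -10) - 151))*v(-9, 3) - 451 = ((-7/3 + 485)/((3 + 6 - 10) - 151))*(3 + 2*(-9)) - 451 = (1448/(3*(-1 - 151)))*(3 - 18) - 451 = ((1448/3)/(-152))*(-15) - 451 = ((1448/3)*(-1/152))*(-15) - 451 = -181/57*(-15) - 451 = 905/19 - 451 = -7664/19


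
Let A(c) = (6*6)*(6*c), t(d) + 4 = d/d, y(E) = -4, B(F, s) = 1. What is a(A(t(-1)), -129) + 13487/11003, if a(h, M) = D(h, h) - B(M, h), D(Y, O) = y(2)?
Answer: -41528/11003 ≈ -3.7742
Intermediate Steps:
t(d) = -3 (t(d) = -4 + d/d = -4 + 1 = -3)
D(Y, O) = -4
A(c) = 216*c (A(c) = 36*(6*c) = 216*c)
a(h, M) = -5 (a(h, M) = -4 - 1*1 = -4 - 1 = -5)
a(A(t(-1)), -129) + 13487/11003 = -5 + 13487/11003 = -41528/11003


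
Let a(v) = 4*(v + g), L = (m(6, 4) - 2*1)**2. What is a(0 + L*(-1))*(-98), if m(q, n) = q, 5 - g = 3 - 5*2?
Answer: 1568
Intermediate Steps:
g = 12 (g = 5 - (3 - 5*2) = 5 - (3 - 10) = 5 - 1*(-7) = 5 + 7 = 12)
L = 16 (L = (6 - 2*1)**2 = (6 - 2)**2 = 4**2 = 16)
a(v) = 48 + 4*v (a(v) = 4*(v + 12) = 4*(12 + v) = 48 + 4*v)
a(0 + L*(-1))*(-98) = (48 + 4*(0 + 16*(-1)))*(-98) = (48 + 4*(0 - 16))*(-98) = (48 + 4*(-16))*(-98) = (48 - 64)*(-98) = -16*(-98) = 1568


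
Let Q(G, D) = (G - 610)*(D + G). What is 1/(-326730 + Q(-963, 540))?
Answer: 1/338649 ≈ 2.9529e-6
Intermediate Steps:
Q(G, D) = (-610 + G)*(D + G)
1/(-326730 + Q(-963, 540)) = 1/(-326730 + ((-963)² - 610*540 - 610*(-963) + 540*(-963))) = 1/(-326730 + (927369 - 329400 + 587430 - 520020)) = 1/(-326730 + 665379) = 1/338649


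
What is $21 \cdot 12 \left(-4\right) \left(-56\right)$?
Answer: $56448$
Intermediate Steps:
$21 \cdot 12 \left(-4\right) \left(-56\right) = 21 \left(-48\right) \left(-56\right) = \left(-1008\right) \left(-56\right) = 56448$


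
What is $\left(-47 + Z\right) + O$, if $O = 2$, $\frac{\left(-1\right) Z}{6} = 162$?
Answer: $-1017$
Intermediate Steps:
$Z = -972$ ($Z = \left(-6\right) 162 = -972$)
$\left(-47 + Z\right) + O = \left(-47 - 972\right) + 2 = -1019 + 2 = -1017$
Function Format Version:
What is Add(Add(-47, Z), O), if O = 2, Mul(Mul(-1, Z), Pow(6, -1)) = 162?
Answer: -1017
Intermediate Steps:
Z = -972 (Z = Mul(-6, 162) = -972)
Add(Add(-47, Z), O) = Add(Add(-47, -972), 2) = Add(-1019, 2) = -1017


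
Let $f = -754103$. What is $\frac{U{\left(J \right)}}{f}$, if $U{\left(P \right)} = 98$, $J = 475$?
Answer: $- \frac{14}{107729} \approx -0.00012996$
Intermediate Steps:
$\frac{U{\left(J \right)}}{f} = \frac{98}{-754103} = 98 \left(- \frac{1}{754103}\right) = - \frac{14}{107729}$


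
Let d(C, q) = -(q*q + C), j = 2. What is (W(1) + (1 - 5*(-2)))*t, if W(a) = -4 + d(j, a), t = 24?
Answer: 96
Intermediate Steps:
d(C, q) = -C - q² (d(C, q) = -(q² + C) = -(C + q²) = -C - q²)
W(a) = -6 - a² (W(a) = -4 + (-1*2 - a²) = -4 + (-2 - a²) = -6 - a²)
(W(1) + (1 - 5*(-2)))*t = ((-6 - 1*1²) + (1 - 5*(-2)))*24 = ((-6 - 1*1) + (1 + 10))*24 = ((-6 - 1) + 11)*24 = (-7 + 11)*24 = 4*24 = 96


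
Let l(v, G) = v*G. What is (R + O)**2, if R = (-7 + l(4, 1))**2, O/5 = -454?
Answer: 5112121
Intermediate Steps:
O = -2270 (O = 5*(-454) = -2270)
l(v, G) = G*v
R = 9 (R = (-7 + 1*4)**2 = (-7 + 4)**2 = (-3)**2 = 9)
(R + O)**2 = (9 - 2270)**2 = (-2261)**2 = 5112121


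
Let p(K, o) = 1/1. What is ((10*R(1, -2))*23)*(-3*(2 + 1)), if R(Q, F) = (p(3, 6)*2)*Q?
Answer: -4140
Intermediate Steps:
p(K, o) = 1
R(Q, F) = 2*Q (R(Q, F) = (1*2)*Q = 2*Q)
((10*R(1, -2))*23)*(-3*(2 + 1)) = ((10*(2*1))*23)*(-3*(2 + 1)) = ((10*2)*23)*(-3*3) = (20*23)*(-9) = 460*(-9) = -4140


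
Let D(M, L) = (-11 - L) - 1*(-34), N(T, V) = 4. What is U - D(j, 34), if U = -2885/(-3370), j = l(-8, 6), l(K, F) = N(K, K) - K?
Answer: 7991/674 ≈ 11.856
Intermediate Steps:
l(K, F) = 4 - K
j = 12 (j = 4 - 1*(-8) = 4 + 8 = 12)
D(M, L) = 23 - L (D(M, L) = (-11 - L) + 34 = 23 - L)
U = 577/674 (U = -2885*(-1/3370) = 577/674 ≈ 0.85608)
U - D(j, 34) = 577/674 - (23 - 1*34) = 577/674 - (23 - 34) = 577/674 - 1*(-11) = 577/674 + 11 = 7991/674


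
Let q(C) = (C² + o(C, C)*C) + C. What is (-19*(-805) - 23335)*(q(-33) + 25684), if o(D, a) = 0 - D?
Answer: -206234040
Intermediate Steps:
o(D, a) = -D
q(C) = C (q(C) = (C² + (-C)*C) + C = (C² - C²) + C = 0 + C = C)
(-19*(-805) - 23335)*(q(-33) + 25684) = (-19*(-805) - 23335)*(-33 + 25684) = (15295 - 23335)*25651 = -8040*25651 = -206234040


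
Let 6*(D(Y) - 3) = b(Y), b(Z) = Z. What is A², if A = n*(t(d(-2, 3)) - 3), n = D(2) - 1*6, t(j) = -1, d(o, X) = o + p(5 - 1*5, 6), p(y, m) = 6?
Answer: 1024/9 ≈ 113.78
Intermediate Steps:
D(Y) = 3 + Y/6
d(o, X) = 6 + o (d(o, X) = o + 6 = 6 + o)
n = -8/3 (n = (3 + (⅙)*2) - 1*6 = (3 + ⅓) - 6 = 10/3 - 6 = -8/3 ≈ -2.6667)
A = 32/3 (A = -8*(-1 - 3)/3 = -8/3*(-4) = 32/3 ≈ 10.667)
A² = (32/3)² = 1024/9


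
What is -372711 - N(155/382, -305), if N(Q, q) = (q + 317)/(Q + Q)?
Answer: -57772497/155 ≈ -3.7273e+5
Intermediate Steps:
N(Q, q) = (317 + q)/(2*Q) (N(Q, q) = (317 + q)/((2*Q)) = (317 + q)*(1/(2*Q)) = (317 + q)/(2*Q))
-372711 - N(155/382, -305) = -372711 - (317 - 305)/(2*(155/382)) = -372711 - 12/(2*(155*(1/382))) = -372711 - 12/(2*155/382) = -372711 - 382*12/(2*155) = -372711 - 1*2292/155 = -372711 - 2292/155 = -57772497/155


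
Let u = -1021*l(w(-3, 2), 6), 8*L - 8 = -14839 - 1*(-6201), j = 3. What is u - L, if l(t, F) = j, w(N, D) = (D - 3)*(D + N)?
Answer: -7937/4 ≈ -1984.3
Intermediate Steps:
w(N, D) = (-3 + D)*(D + N)
l(t, F) = 3
L = -4315/4 (L = 1 + (-14839 - 1*(-6201))/8 = 1 + (-14839 + 6201)/8 = 1 + (1/8)*(-8638) = 1 - 4319/4 = -4315/4 ≈ -1078.8)
u = -3063 (u = -1021*3 = -3063)
u - L = -3063 - 1*(-4315/4) = -3063 + 4315/4 = -7937/4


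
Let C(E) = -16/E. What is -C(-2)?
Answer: -8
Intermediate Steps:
-C(-2) = -(-16)/(-2) = -(-16)*(-1)/2 = -1*8 = -8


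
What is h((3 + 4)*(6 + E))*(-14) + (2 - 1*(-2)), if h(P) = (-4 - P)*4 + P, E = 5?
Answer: 3462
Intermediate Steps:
h(P) = -16 - 3*P (h(P) = (-16 - 4*P) + P = -16 - 3*P)
h((3 + 4)*(6 + E))*(-14) + (2 - 1*(-2)) = (-16 - 3*(3 + 4)*(6 + 5))*(-14) + (2 - 1*(-2)) = (-16 - 21*11)*(-14) + (2 + 2) = (-16 - 3*77)*(-14) + 4 = (-16 - 231)*(-14) + 4 = -247*(-14) + 4 = 3458 + 4 = 3462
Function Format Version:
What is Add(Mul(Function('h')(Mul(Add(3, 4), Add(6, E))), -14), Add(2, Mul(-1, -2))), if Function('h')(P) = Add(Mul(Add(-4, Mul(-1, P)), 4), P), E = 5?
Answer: 3462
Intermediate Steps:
Function('h')(P) = Add(-16, Mul(-3, P)) (Function('h')(P) = Add(Add(-16, Mul(-4, P)), P) = Add(-16, Mul(-3, P)))
Add(Mul(Function('h')(Mul(Add(3, 4), Add(6, E))), -14), Add(2, Mul(-1, -2))) = Add(Mul(Add(-16, Mul(-3, Mul(Add(3, 4), Add(6, 5)))), -14), Add(2, Mul(-1, -2))) = Add(Mul(Add(-16, Mul(-3, Mul(7, 11))), -14), Add(2, 2)) = Add(Mul(Add(-16, Mul(-3, 77)), -14), 4) = Add(Mul(Add(-16, -231), -14), 4) = Add(Mul(-247, -14), 4) = Add(3458, 4) = 3462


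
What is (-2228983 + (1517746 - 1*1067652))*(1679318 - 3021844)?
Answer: 2388204733614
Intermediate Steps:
(-2228983 + (1517746 - 1*1067652))*(1679318 - 3021844) = (-2228983 + (1517746 - 1067652))*(-1342526) = (-2228983 + 450094)*(-1342526) = -1778889*(-1342526) = 2388204733614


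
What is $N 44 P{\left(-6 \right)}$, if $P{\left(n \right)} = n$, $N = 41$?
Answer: $-10824$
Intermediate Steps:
$N 44 P{\left(-6 \right)} = 41 \cdot 44 \left(-6\right) = 1804 \left(-6\right) = -10824$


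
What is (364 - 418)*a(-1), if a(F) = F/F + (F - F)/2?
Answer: -54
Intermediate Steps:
a(F) = 1 (a(F) = 1 + 0*(½) = 1 + 0 = 1)
(364 - 418)*a(-1) = (364 - 418)*1 = -54*1 = -54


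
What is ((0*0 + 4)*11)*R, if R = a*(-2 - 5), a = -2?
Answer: 616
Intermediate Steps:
R = 14 (R = -2*(-2 - 5) = -2*(-7) = 14)
((0*0 + 4)*11)*R = ((0*0 + 4)*11)*14 = ((0 + 4)*11)*14 = (4*11)*14 = 44*14 = 616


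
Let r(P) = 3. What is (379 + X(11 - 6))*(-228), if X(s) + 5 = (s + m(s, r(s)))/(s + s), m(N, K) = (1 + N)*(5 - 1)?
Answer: -429666/5 ≈ -85933.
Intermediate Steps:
m(N, K) = 4 + 4*N (m(N, K) = (1 + N)*4 = 4 + 4*N)
X(s) = -5 + (4 + 5*s)/(2*s) (X(s) = -5 + (s + (4 + 4*s))/(s + s) = -5 + (4 + 5*s)/((2*s)) = -5 + (4 + 5*s)*(1/(2*s)) = -5 + (4 + 5*s)/(2*s))
(379 + X(11 - 6))*(-228) = (379 + (-5/2 + 2/(11 - 6)))*(-228) = (379 + (-5/2 + 2/5))*(-228) = (379 + (-5/2 + 2*(⅕)))*(-228) = (379 + (-5/2 + ⅖))*(-228) = (379 - 21/10)*(-228) = (3769/10)*(-228) = -429666/5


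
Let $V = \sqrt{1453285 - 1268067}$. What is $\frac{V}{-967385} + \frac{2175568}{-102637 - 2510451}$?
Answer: $- \frac{135973}{163318} - \frac{\sqrt{185218}}{967385} \approx -0.83301$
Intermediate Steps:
$V = \sqrt{185218} \approx 430.37$
$\frac{V}{-967385} + \frac{2175568}{-102637 - 2510451} = \frac{\sqrt{185218}}{-967385} + \frac{2175568}{-102637 - 2510451} = \sqrt{185218} \left(- \frac{1}{967385}\right) + \frac{2175568}{-102637 - 2510451} = - \frac{\sqrt{185218}}{967385} + \frac{2175568}{-2613088} = - \frac{\sqrt{185218}}{967385} + 2175568 \left(- \frac{1}{2613088}\right) = - \frac{\sqrt{185218}}{967385} - \frac{135973}{163318} = - \frac{135973}{163318} - \frac{\sqrt{185218}}{967385}$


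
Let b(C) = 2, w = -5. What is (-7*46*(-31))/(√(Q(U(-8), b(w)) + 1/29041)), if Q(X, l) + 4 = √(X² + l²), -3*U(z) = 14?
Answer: 9982*√87123/√(-348489 + 58082*√58) ≈ 9617.6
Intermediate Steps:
U(z) = -14/3 (U(z) = -⅓*14 = -14/3)
Q(X, l) = -4 + √(X² + l²)
(-7*46*(-31))/(√(Q(U(-8), b(w)) + 1/29041)) = (-7*46*(-31))/(√((-4 + √((-14/3)² + 2²)) + 1/29041)) = (-322*(-31))/(√((-4 + √(196/9 + 4)) + 1/29041)) = 9982/(√((-4 + √(232/9)) + 1/29041)) = 9982/(√((-4 + 2*√58/3) + 1/29041)) = 9982/(√(-116163/29041 + 2*√58/3)) = 9982/√(-116163/29041 + 2*√58/3)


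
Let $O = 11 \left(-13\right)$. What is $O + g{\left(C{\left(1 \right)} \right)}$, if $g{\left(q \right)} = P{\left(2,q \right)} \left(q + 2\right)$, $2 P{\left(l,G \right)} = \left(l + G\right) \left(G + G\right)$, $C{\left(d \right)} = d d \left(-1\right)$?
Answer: $-144$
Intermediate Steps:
$C{\left(d \right)} = - d^{2}$ ($C{\left(d \right)} = d^{2} \left(-1\right) = - d^{2}$)
$O = -143$
$P{\left(l,G \right)} = G \left(G + l\right)$ ($P{\left(l,G \right)} = \frac{\left(l + G\right) \left(G + G\right)}{2} = \frac{\left(G + l\right) 2 G}{2} = \frac{2 G \left(G + l\right)}{2} = G \left(G + l\right)$)
$g{\left(q \right)} = q \left(2 + q\right)^{2}$ ($g{\left(q \right)} = q \left(q + 2\right) \left(q + 2\right) = q \left(2 + q\right) \left(2 + q\right) = q \left(2 + q\right)^{2}$)
$O + g{\left(C{\left(1 \right)} \right)} = -143 + - 1^{2} \left(2 - 1^{2}\right)^{2} = -143 + \left(-1\right) 1 \left(2 - 1\right)^{2} = -143 - \left(2 - 1\right)^{2} = -143 - 1^{2} = -143 - 1 = -144$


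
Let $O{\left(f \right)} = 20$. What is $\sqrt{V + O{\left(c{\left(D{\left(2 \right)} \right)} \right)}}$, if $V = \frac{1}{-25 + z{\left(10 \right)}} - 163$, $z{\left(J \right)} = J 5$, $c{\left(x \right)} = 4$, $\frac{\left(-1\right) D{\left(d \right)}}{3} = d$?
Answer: $\frac{i \sqrt{3574}}{5} \approx 11.957 i$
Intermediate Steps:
$D{\left(d \right)} = - 3 d$
$z{\left(J \right)} = 5 J$
$V = - \frac{4074}{25}$ ($V = \frac{1}{-25 + 5 \cdot 10} - 163 = \frac{1}{-25 + 50} - 163 = \frac{1}{25} - 163 = - \frac{4074}{25} \approx -162.96$)
$\sqrt{V + O{\left(c{\left(D{\left(2 \right)} \right)} \right)}} = \sqrt{- \frac{4074}{25} + 20} = \sqrt{- \frac{3574}{25}} = \frac{i \sqrt{3574}}{5}$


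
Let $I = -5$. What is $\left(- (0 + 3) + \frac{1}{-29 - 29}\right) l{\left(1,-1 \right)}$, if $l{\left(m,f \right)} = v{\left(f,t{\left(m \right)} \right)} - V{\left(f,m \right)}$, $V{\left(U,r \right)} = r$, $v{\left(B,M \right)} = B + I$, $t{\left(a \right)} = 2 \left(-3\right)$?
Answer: $\frac{1225}{58} \approx 21.121$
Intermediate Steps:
$t{\left(a \right)} = -6$
$v{\left(B,M \right)} = -5 + B$ ($v{\left(B,M \right)} = B - 5 = -5 + B$)
$l{\left(m,f \right)} = -5 + f - m$ ($l{\left(m,f \right)} = \left(-5 + f\right) - m = -5 + f - m$)
$\left(- (0 + 3) + \frac{1}{-29 - 29}\right) l{\left(1,-1 \right)} = \left(- (0 + 3) + \frac{1}{-29 - 29}\right) \left(-5 - 1 - 1\right) = \left(\left(-1\right) 3 + \frac{1}{-58}\right) \left(-5 - 1 - 1\right) = \left(-3 - \frac{1}{58}\right) \left(-7\right) = \left(- \frac{175}{58}\right) \left(-7\right) = \frac{1225}{58}$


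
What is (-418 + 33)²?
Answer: 148225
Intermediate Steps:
(-418 + 33)² = (-385)² = 148225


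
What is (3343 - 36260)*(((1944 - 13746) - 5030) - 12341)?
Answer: 960287641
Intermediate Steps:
(3343 - 36260)*(((1944 - 13746) - 5030) - 12341) = -32917*((-11802 - 5030) - 12341) = -32917*(-16832 - 12341) = -32917*(-29173) = 960287641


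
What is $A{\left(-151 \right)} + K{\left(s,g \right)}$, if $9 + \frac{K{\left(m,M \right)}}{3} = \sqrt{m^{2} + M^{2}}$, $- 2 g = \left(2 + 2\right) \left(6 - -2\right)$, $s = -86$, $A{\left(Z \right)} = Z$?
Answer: $-178 + 6 \sqrt{1913} \approx 84.427$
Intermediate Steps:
$g = -16$ ($g = - \frac{\left(2 + 2\right) \left(6 - -2\right)}{2} = - \frac{4 \left(6 + 2\right)}{2} = - \frac{4 \cdot 8}{2} = \left(- \frac{1}{2}\right) 32 = -16$)
$K{\left(m,M \right)} = -27 + 3 \sqrt{M^{2} + m^{2}}$ ($K{\left(m,M \right)} = -27 + 3 \sqrt{m^{2} + M^{2}} = -27 + 3 \sqrt{M^{2} + m^{2}}$)
$A{\left(-151 \right)} + K{\left(s,g \right)} = -151 - \left(27 - 3 \sqrt{\left(-16\right)^{2} + \left(-86\right)^{2}}\right) = -151 - \left(27 - 3 \sqrt{256 + 7396}\right) = -151 - \left(27 - 3 \sqrt{7652}\right) = -151 - \left(27 - 3 \cdot 2 \sqrt{1913}\right) = -151 - \left(27 - 6 \sqrt{1913}\right) = -178 + 6 \sqrt{1913}$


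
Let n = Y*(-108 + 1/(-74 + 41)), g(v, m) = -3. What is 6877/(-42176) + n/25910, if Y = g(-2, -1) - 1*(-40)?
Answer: -1144326659/3606174528 ≈ -0.31732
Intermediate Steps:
Y = 37 (Y = -3 - 1*(-40) = -3 + 40 = 37)
n = -131905/33 (n = 37*(-108 + 1/(-74 + 41)) = 37*(-108 + 1/(-33)) = 37*(-108 - 1/33) = 37*(-3565/33) = -131905/33 ≈ -3997.1)
6877/(-42176) + n/25910 = 6877/(-42176) - 131905/33/25910 = 6877*(-1/42176) - 131905/33*1/25910 = -6877/42176 - 26381/171006 = -1144326659/3606174528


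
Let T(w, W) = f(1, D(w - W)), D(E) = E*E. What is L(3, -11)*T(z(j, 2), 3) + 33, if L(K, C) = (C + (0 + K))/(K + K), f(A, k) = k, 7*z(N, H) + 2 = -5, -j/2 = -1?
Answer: 35/3 ≈ 11.667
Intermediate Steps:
j = 2 (j = -2*(-1) = 2)
z(N, H) = -1 (z(N, H) = -2/7 + (⅐)*(-5) = -2/7 - 5/7 = -1)
D(E) = E²
T(w, W) = (w - W)²
L(K, C) = (C + K)/(2*K) (L(K, C) = (C + K)/((2*K)) = (C + K)*(1/(2*K)) = (C + K)/(2*K))
L(3, -11)*T(z(j, 2), 3) + 33 = ((½)*(-11 + 3)/3)*(3 - 1*(-1))² + 33 = ((½)*(⅓)*(-8))*(3 + 1)² + 33 = -4/3*4² + 33 = -4/3*16 + 33 = -64/3 + 33 = 35/3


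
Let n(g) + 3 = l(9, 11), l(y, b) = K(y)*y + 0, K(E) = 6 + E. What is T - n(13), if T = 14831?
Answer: 14699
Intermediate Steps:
l(y, b) = y*(6 + y) (l(y, b) = (6 + y)*y + 0 = y*(6 + y) + 0 = y*(6 + y))
n(g) = 132 (n(g) = -3 + 9*(6 + 9) = -3 + 9*15 = -3 + 135 = 132)
T - n(13) = 14831 - 1*132 = 14831 - 132 = 14699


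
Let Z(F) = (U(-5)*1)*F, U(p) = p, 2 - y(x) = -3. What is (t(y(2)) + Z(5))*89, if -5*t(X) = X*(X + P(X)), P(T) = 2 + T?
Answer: -3293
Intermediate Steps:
y(x) = 5 (y(x) = 2 - 1*(-3) = 2 + 3 = 5)
t(X) = -X*(2 + 2*X)/5 (t(X) = -X*(X + (2 + X))/5 = -X*(2 + 2*X)/5)
Z(F) = -5*F (Z(F) = (-5*1)*F = -5*F)
(t(y(2)) + Z(5))*89 = (-⅖*5*(1 + 5) - 5*5)*89 = (-⅖*5*6 - 25)*89 = (-12 - 25)*89 = -37*89 = -3293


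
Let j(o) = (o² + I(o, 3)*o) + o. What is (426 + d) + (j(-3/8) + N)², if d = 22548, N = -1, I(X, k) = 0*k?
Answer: 94107745/4096 ≈ 22976.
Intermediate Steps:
I(X, k) = 0
j(o) = o + o² (j(o) = (o² + 0*o) + o = (o² + 0) + o = o² + o = o + o²)
(426 + d) + (j(-3/8) + N)² = (426 + 22548) + ((-3/8)*(1 - 3/8) - 1)² = 22974 + ((-3*⅛)*(1 - 3*⅛) - 1)² = 22974 + (-3*(1 - 3/8)/8 - 1)² = 22974 + (-3/8*5/8 - 1)² = 22974 + (-15/64 - 1)² = 22974 + (-79/64)² = 22974 + 6241/4096 = 94107745/4096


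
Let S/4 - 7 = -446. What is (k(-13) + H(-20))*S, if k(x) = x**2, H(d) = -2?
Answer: -293252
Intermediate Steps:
S = -1756 (S = 28 + 4*(-446) = 28 - 1784 = -1756)
(k(-13) + H(-20))*S = ((-13)**2 - 2)*(-1756) = (169 - 2)*(-1756) = 167*(-1756) = -293252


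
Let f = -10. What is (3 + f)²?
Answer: 49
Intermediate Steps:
(3 + f)² = (3 - 10)² = (-7)² = 49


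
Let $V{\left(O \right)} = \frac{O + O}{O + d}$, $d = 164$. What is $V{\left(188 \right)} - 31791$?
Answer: $- \frac{1398757}{44} \approx -31790.0$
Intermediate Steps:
$V{\left(O \right)} = \frac{2 O}{164 + O}$ ($V{\left(O \right)} = \frac{O + O}{O + 164} = \frac{2 O}{164 + O}$)
$V{\left(188 \right)} - 31791 = 2 \cdot 188 \frac{1}{164 + 188} - 31791 = 2 \cdot 188 \cdot \frac{1}{352} - 31791 = \frac{47}{44} - 31791 = - \frac{1398757}{44}$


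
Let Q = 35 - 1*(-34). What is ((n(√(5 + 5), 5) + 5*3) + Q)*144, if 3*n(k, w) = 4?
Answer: 12288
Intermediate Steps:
n(k, w) = 4/3 (n(k, w) = (⅓)*4 = 4/3)
Q = 69 (Q = 35 + 34 = 69)
((n(√(5 + 5), 5) + 5*3) + Q)*144 = ((4/3 + 5*3) + 69)*144 = ((4/3 + 15) + 69)*144 = (49/3 + 69)*144 = (256/3)*144 = 12288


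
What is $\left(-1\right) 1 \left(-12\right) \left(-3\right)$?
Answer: $-36$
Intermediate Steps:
$\left(-1\right) 1 \left(-12\right) \left(-3\right) = \left(-1\right) \left(-12\right) \left(-3\right) = 12 \left(-3\right) = -36$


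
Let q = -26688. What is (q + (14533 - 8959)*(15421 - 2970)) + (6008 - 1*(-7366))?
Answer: 69388560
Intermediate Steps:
(q + (14533 - 8959)*(15421 - 2970)) + (6008 - 1*(-7366)) = (-26688 + (14533 - 8959)*(15421 - 2970)) + (6008 - 1*(-7366)) = (-26688 + 5574*12451) + (6008 + 7366) = (-26688 + 69401874) + 13374 = 69375186 + 13374 = 69388560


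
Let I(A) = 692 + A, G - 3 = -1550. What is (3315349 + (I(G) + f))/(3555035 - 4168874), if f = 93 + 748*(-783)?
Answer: -2728903/613839 ≈ -4.4456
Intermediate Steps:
G = -1547 (G = 3 - 1550 = -1547)
f = -585591 (f = 93 - 585684 = -585591)
(3315349 + (I(G) + f))/(3555035 - 4168874) = (3315349 + ((692 - 1547) - 585591))/(3555035 - 4168874) = (3315349 + (-855 - 585591))/(-613839) = (3315349 - 586446)*(-1/613839) = 2728903*(-1/613839) = -2728903/613839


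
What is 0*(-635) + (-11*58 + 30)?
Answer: -608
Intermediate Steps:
0*(-635) + (-11*58 + 30) = 0 + (-638 + 30) = 0 - 608 = -608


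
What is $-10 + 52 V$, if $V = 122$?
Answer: $6334$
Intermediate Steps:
$-10 + 52 V = -10 + 52 \cdot 122 = -10 + 6344 = 6334$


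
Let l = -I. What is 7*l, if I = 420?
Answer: -2940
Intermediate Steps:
l = -420 (l = -1*420 = -420)
7*l = 7*(-420) = -2940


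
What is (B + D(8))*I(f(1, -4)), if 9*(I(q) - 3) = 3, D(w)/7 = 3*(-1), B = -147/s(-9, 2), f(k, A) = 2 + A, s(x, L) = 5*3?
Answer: -308/3 ≈ -102.67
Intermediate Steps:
s(x, L) = 15
B = -49/5 (B = -147/15 = -147*1/15 = -49/5 ≈ -9.8000)
D(w) = -21 (D(w) = 7*(3*(-1)) = 7*(-3) = -21)
I(q) = 10/3 (I(q) = 3 + (1/9)*3 = 3 + 1/3 = 10/3)
(B + D(8))*I(f(1, -4)) = (-49/5 - 21)*(10/3) = -154/5*10/3 = -308/3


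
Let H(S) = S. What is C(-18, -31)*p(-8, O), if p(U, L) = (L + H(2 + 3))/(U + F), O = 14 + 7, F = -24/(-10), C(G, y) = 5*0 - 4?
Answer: 130/7 ≈ 18.571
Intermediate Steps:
C(G, y) = -4 (C(G, y) = 0 - 4 = -4)
F = 12/5 (F = -24*(-⅒) = 12/5 ≈ 2.4000)
O = 21
p(U, L) = (5 + L)/(12/5 + U) (p(U, L) = (L + (2 + 3))/(U + 12/5) = (L + 5)/(12/5 + U) = (5 + L)/(12/5 + U))
C(-18, -31)*p(-8, O) = -20*(5 + 21)/(12 + 5*(-8)) = -20*26/(12 - 40) = -20*26/(-28) = -20*(-1)*26/28 = -4*(-65/14) = 130/7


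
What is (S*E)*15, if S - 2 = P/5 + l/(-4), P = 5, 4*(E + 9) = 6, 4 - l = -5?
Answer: -675/8 ≈ -84.375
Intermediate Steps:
l = 9 (l = 4 - 1*(-5) = 4 + 5 = 9)
E = -15/2 (E = -9 + (¼)*6 = -9 + 3/2 = -15/2 ≈ -7.5000)
S = ¾ (S = 2 + (5/5 + 9/(-4)) = 2 + (5*(⅕) + 9*(-¼)) = 2 + (1 - 9/4) = 2 - 5/4 = ¾ ≈ 0.75000)
(S*E)*15 = ((¾)*(-15/2))*15 = -45/8*15 = -675/8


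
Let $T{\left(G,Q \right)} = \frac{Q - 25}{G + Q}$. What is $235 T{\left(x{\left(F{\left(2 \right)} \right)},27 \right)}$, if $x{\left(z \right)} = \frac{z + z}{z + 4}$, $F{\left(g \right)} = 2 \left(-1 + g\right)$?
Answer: $\frac{1410}{83} \approx 16.988$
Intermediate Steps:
$F{\left(g \right)} = -2 + 2 g$
$x{\left(z \right)} = \frac{2 z}{4 + z}$
$T{\left(G,Q \right)} = \frac{-25 + Q}{G + Q}$
$235 T{\left(x{\left(F{\left(2 \right)} \right)},27 \right)} = 235 \frac{-25 + 27}{\frac{2 \left(-2 + 2 \cdot 2\right)}{4 + \left(-2 + 2 \cdot 2\right)} + 27} = 235 \frac{1}{\frac{2 \left(-2 + 4\right)}{4 + \left(-2 + 4\right)} + 27} \cdot 2 = 235 \frac{1}{2 \cdot 2 \frac{1}{4 + 2} + 27} \cdot 2 = 235 \frac{1}{2 \cdot 2 \cdot \frac{1}{6} + 27} \cdot 2 = 235 \frac{1}{\frac{2}{3} + 27} \cdot 2 = 235 \frac{1}{\frac{83}{3}} \cdot 2 = 235 \cdot \frac{3}{83} \cdot 2 = 235 \cdot \frac{6}{83} = \frac{1410}{83}$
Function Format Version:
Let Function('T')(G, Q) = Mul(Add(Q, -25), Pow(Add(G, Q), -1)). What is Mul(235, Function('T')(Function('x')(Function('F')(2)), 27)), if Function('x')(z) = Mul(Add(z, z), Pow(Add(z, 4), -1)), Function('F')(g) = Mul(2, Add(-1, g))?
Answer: Rational(1410, 83) ≈ 16.988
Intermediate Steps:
Function('F')(g) = Add(-2, Mul(2, g))
Function('x')(z) = Mul(2, z, Pow(Add(4, z), -1)) (Function('x')(z) = Mul(Mul(2, z), Pow(Add(4, z), -1)) = Mul(2, z, Pow(Add(4, z), -1)))
Function('T')(G, Q) = Mul(Pow(Add(G, Q), -1), Add(-25, Q)) (Function('T')(G, Q) = Mul(Add(-25, Q), Pow(Add(G, Q), -1)) = Mul(Pow(Add(G, Q), -1), Add(-25, Q)))
Mul(235, Function('T')(Function('x')(Function('F')(2)), 27)) = Mul(235, Mul(Pow(Add(Mul(2, Add(-2, Mul(2, 2)), Pow(Add(4, Add(-2, Mul(2, 2))), -1)), 27), -1), Add(-25, 27))) = Mul(235, Mul(Pow(Add(Mul(2, Add(-2, 4), Pow(Add(4, Add(-2, 4)), -1)), 27), -1), 2)) = Mul(235, Mul(Pow(Add(Mul(2, 2, Pow(Add(4, 2), -1)), 27), -1), 2)) = Mul(235, Mul(Pow(Add(Mul(2, 2, Pow(6, -1)), 27), -1), 2)) = Mul(235, Mul(Pow(Add(Mul(2, 2, Rational(1, 6)), 27), -1), 2)) = Mul(235, Mul(Pow(Add(Rational(2, 3), 27), -1), 2)) = Mul(235, Mul(Pow(Rational(83, 3), -1), 2)) = Mul(235, Mul(Rational(3, 83), 2)) = Mul(235, Rational(6, 83)) = Rational(1410, 83)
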